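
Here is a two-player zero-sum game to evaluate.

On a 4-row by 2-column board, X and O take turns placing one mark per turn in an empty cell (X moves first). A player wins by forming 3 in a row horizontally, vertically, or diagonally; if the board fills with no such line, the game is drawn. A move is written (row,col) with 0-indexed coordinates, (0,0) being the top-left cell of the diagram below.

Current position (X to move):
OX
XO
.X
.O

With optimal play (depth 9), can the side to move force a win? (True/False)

p1 X@[OX/XO/.X/.O]: (2,0)[OX/XO/XX/.O]+0* (3,0)[OX/XO/.X/XO]+0
p2 O@[OX/XO/XX/.O]: (3,0)[OX/XO/XX/OO]+0*
p3 X@[OX/XO/XX/OO] terminal +0; root [OX/XO/.X/.O] d9

X winning at [OX/XO/.X/.O]: False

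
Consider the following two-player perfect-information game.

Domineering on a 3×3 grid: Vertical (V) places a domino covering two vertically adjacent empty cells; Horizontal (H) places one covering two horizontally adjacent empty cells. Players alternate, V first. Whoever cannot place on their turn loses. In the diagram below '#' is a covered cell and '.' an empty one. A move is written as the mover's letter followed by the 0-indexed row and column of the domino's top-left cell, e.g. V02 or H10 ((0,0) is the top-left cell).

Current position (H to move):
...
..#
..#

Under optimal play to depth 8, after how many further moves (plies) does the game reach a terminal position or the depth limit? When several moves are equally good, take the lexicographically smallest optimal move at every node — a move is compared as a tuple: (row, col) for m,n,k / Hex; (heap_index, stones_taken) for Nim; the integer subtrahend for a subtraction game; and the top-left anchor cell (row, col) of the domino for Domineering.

PV length from [.../..#/..#]: 1 ply

[.../..#/..#] H move#1: H00:-1/##./..#/..#, H01:-1/.##/..#/..#, H10:+1/.../###/..#*, H20:-1/.../..#/###
[.../###/..#] end (terminal -1, V#2); searched .../..#/..# to 8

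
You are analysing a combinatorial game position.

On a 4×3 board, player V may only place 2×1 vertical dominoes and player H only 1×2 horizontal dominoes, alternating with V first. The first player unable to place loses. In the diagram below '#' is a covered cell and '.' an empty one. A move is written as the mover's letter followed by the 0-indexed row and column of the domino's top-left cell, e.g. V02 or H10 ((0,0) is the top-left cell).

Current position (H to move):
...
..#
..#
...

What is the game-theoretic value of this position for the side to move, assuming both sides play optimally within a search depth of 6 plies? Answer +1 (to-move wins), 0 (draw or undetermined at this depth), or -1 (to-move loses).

ply 1, H at .../..#/..#/... | H00=-1→##./..#/..#/...*; H01=-1→.##/..#/..#/...; H10=-1→.../###/..#/...; H20=-1→.../..#/###/...; H30=-1→.../..#/..#/##.; H31=-1→.../..#/..#/.##
ply 2, V at ##./..#/..#/... | V10=+1→##./#.#/#.#/...*; V11=+1→##./.##/.##/...; V20=+1→##./..#/#.#/#..; V21=+1→##./..#/.##/.#.
ply 3, H at ##./#.#/#.#/... | H30=-1→##./#.#/#.#/##.*; H31=-1→##./#.#/#.#/.##
ply 4, V at ##./#.#/#.#/##. | V11=+1→##./###/###/##.*
ply 5: ##./###/###/##. is terminal -1 (H); from .../..#/..#/... depth 6

value(.../..#/..#/..., H) = -1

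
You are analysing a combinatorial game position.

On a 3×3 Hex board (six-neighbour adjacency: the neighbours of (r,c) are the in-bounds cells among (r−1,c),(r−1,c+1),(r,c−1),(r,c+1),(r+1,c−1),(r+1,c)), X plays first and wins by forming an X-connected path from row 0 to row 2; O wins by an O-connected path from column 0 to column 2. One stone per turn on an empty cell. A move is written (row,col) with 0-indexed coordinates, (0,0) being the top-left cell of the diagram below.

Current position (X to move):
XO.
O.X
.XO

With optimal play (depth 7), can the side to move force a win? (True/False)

X winning at [XO./O.X/.XO]: True

[XO./O.X/.XO] X move#1: (0,2):+1/XOX/O.X/.XO*, (1,1):-1/XO./OXX/.XO, (2,0):-1/XO./O.X/XXO
[XOX/O.X/.XO] end (terminal -1, O#2); searched XO./O.X/.XO to 7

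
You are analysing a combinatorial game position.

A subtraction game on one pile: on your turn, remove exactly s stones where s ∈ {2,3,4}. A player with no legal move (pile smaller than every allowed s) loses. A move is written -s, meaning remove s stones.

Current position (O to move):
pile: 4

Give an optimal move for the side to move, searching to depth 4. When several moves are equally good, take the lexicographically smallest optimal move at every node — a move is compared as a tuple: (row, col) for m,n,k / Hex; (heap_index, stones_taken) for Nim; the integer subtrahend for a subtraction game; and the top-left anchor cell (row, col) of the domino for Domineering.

p1 O@[4]: -2[2]-1 -3[1]+1* -4[0]+1
p2 X@[1] terminal -1; root [4] d4

O's best at [4]: -3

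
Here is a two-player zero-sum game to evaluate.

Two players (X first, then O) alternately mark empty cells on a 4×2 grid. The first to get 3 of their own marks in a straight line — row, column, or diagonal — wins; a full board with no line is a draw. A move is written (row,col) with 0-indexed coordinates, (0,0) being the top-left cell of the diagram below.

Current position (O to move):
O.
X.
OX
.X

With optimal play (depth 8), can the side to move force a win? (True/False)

O winning at [O./X./OX/.X]: False

p1 O@[O./X./OX/.X]: (0,1)[OO/X./OX/.X]-1 (1,1)[O./XO/OX/.X]+0* (3,0)[O./X./OX/OX]-1
p2 X@[O./XO/OX/.X]: (0,1)[OX/XO/OX/.X]+0* (3,0)[O./XO/OX/XX]+0
p3 O@[OX/XO/OX/.X]: (3,0)[OX/XO/OX/OX]+0*
p4 X@[OX/XO/OX/OX] terminal +0; root [O./X./OX/.X] d8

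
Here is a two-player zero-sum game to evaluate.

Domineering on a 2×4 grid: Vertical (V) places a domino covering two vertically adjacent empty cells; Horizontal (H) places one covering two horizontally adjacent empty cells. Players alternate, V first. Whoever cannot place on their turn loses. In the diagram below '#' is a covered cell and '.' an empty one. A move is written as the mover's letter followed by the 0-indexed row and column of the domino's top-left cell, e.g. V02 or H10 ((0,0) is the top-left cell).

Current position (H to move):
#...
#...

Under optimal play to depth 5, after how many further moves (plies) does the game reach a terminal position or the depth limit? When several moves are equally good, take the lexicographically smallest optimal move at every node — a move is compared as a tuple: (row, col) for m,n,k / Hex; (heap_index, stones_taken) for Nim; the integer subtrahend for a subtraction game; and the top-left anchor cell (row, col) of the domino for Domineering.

PV length from [#.../#...]: 3 plies

ply 1, H at #.../#... | H01=+1→###./#...*; H02=+1→#.##/#...; H11=+1→#.../###.; H12=+1→#.../#.##
ply 2, V at ###./#... | V03=-1→####/#..#*
ply 3, H at ####/#..# | H11=+1→####/####*
ply 4: ####/#### is terminal -1 (V); from #.../#... depth 5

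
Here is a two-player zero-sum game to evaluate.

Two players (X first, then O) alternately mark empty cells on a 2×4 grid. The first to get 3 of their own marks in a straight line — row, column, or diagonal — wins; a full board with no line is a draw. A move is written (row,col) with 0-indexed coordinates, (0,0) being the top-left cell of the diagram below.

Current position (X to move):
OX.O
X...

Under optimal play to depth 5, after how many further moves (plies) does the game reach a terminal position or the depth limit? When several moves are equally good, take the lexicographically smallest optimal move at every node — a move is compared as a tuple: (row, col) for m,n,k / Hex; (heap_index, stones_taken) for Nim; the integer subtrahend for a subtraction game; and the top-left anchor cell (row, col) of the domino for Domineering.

PV length from [OX.O/X...]: 4 plies

p1 X@[OX.O/X...]: (0,2)[OXXO/X...]+0* (1,1)[OX.O/XX..]+0 (1,2)[OX.O/X.X.]+0 (1,3)[OX.O/X..X]+0
p2 O@[OXXO/X...]: (1,1)[OXXO/XO..]+0* (1,2)[OXXO/X.O.]+0 (1,3)[OXXO/X..O]+0
p3 X@[OXXO/XO..]: (1,2)[OXXO/XOX.]+0* (1,3)[OXXO/XO.X]+0
p4 O@[OXXO/XOX.]: (1,3)[OXXO/XOXO]+0*
p5 X@[OXXO/XOXO] terminal +0; root [OX.O/X...] d5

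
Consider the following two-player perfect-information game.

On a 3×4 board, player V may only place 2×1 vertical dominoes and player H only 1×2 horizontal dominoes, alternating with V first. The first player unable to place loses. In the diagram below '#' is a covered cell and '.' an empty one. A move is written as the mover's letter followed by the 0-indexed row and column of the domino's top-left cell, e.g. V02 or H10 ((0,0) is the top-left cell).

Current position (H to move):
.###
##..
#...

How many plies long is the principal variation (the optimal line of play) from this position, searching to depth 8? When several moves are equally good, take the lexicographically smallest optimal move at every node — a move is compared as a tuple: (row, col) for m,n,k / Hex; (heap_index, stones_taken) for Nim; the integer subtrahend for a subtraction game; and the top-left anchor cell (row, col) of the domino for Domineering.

PV length from [.###/##../#...]: 1 ply

[.###/##../#...] H move#1: H12:+1/.###/####/#...*, H21:-1/.###/##../###., H22:+1/.###/##../#.##
[.###/####/#...] end (terminal -1, V#2); searched .###/##../#... to 8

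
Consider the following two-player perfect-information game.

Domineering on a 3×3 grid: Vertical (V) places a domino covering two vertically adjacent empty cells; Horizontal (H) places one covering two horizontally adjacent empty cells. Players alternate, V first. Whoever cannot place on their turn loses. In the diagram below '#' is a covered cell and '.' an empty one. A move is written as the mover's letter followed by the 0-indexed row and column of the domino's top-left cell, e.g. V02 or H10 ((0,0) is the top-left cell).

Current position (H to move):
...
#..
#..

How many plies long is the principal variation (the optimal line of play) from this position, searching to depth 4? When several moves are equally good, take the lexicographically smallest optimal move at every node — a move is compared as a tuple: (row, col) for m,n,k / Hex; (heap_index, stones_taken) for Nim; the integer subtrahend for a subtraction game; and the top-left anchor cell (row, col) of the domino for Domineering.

PV length from [.../#../#..]: 1 ply

[.../#../#..] H move#1: H00:-1/##./#../#.., H01:-1/.##/#../#.., H11:+1/.../###/#..*, H21:-1/.../#../###
[.../###/#..] end (terminal -1, V#2); searched .../#../#.. to 4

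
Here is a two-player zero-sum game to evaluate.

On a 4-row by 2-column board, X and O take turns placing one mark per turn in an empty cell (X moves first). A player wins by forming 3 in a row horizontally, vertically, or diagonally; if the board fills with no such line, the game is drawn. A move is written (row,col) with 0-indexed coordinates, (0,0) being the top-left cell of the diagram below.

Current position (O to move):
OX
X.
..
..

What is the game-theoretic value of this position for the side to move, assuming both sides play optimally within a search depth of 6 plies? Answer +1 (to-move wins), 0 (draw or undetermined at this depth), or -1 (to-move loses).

ply 1, O at OX/X./../.. | (1,1)=+0→OX/XO/../..*; (2,0)=+0→OX/X./O./..; (2,1)=+0→OX/X./.O/..; (3,0)=+0→OX/X./../O.; (3,1)=+0→OX/X./../.O
ply 2, X at OX/XO/../.. | (2,0)=+0→OX/XO/X./..*; (2,1)=+0→OX/XO/.X/..; (3,0)=+0→OX/XO/../X.; (3,1)=+0→OX/XO/../.X
ply 3, O at OX/XO/X./.. | (2,1)=-1→OX/XO/XO/..; (3,0)=+0→OX/XO/X./O.*; (3,1)=-1→OX/XO/X./.O
ply 4, X at OX/XO/X./O. | (2,1)=+0→OX/XO/XX/O.*; (3,1)=+0→OX/XO/X./OX
ply 5, O at OX/XO/XX/O. | (3,1)=+0→OX/XO/XX/OO*
ply 6: OX/XO/XX/OO is terminal +0 (X); from OX/X./../.. depth 6

value(OX/X./../.., O) = 0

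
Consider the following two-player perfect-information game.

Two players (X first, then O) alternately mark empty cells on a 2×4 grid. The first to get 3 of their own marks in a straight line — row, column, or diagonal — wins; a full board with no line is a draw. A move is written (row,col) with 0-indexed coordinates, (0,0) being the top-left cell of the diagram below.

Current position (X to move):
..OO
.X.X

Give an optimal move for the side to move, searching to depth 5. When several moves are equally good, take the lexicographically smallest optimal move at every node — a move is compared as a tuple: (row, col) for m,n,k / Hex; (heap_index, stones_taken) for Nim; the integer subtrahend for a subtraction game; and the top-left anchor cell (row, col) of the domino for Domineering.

[..OO/.X.X] X move#1: (0,0):-1/X.OO/.X.X, (0,1):+0/.XOO/.X.X, (1,0):-1/..OO/XX.X, (1,2):+1/..OO/.XXX*
[..OO/.XXX] end (terminal -1, O#2); searched ..OO/.X.X to 5

X's best at [..OO/.X.X]: (1,2)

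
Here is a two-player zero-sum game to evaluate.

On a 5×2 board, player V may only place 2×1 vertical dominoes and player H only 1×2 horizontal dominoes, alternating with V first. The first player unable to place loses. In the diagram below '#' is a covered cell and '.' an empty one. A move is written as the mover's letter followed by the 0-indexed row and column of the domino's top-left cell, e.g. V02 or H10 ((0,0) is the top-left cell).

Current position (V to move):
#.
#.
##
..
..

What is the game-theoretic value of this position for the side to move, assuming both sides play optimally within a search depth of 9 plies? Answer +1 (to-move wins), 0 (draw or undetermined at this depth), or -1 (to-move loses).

ply 1, V at #./#./##/../.. | V01=-1→##/##/##/../..; V30=+1→#./#./##/#./#.*; V31=+1→#./#./##/.#/.#
ply 2: #./#./##/#./#. is terminal -1 (H); from #./#./##/../.. depth 9

value(#./#./##/../.., V) = +1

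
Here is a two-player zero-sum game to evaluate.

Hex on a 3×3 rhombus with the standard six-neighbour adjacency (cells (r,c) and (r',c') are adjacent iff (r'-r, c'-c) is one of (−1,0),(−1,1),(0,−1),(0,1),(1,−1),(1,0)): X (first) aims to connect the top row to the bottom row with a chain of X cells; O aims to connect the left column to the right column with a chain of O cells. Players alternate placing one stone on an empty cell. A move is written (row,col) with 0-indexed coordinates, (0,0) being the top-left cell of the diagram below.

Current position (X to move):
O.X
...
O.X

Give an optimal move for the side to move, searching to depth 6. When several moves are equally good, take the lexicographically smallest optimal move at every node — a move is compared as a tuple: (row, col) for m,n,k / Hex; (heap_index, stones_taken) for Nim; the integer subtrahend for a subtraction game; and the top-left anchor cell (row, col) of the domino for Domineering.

X's best at [O.X/.../O.X]: (1,1)

p1 X@[O.X/.../O.X]: (0,1)[OXX/.../O.X]-1 (1,0)[O.X/X../O.X]-1 (1,1)[O.X/.X./O.X]+1* (1,2)[O.X/..X/O.X]+1 (2,1)[O.X/.../OXX]+1
p2 O@[O.X/.X./O.X]: (0,1)[OOX/.X./O.X]-1* (1,0)[O.X/OX./O.X]-1 (1,2)[O.X/.XO/O.X]-1 (2,1)[O.X/.X./OOX]-1
p3 X@[OOX/.X./O.X]: (1,0)[OOX/XX./O.X]+1* (1,2)[OOX/.XX/O.X]+1 (2,1)[OOX/.X./OXX]+1
p4 O@[OOX/XX./O.X]: (1,2)[OOX/XXO/O.X]-1* (2,1)[OOX/XX./OOX]-1
p5 X@[OOX/XXO/O.X]: (2,1)[OOX/XXO/OXX]+1*
p6 O@[OOX/XXO/OXX] terminal -1; root [O.X/.../O.X] d6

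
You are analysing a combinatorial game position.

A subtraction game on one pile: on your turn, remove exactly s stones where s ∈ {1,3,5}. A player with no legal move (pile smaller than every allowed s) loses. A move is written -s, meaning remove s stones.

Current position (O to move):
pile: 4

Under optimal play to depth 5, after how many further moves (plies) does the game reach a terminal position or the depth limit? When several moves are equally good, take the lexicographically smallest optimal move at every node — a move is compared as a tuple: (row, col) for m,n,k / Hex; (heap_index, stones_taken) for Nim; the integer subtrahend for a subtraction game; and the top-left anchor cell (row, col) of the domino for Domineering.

PV length from [4]: 4 plies

p1 O@[4]: -1[3]-1* -3[1]-1
p2 X@[3]: -1[2]+1* -3[0]+1
p3 O@[2]: -1[1]-1*
p4 X@[1]: -1[0]+1*
p5 O@[0] terminal -1; root [4] d5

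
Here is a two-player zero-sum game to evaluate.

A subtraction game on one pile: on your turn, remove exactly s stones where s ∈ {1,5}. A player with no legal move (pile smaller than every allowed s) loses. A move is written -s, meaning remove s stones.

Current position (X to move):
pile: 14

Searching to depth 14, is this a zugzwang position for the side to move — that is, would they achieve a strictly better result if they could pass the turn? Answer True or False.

[14] X move#1: -1:-1/13*, -5:-1/9
[13] O move#2: -1:+1/12*, -5:+1/8
[12] X move#3: -1:-1/11*, -5:-1/7
[11] O move#4: -1:+1/10*, -5:+1/6
[10] X move#5: -1:-1/9*, -5:-1/5
[9] O move#6: -1:+1/8*, -5:+1/4
[8] X move#7: -1:-1/7*, -5:-1/3
[7] O move#8: -1:+1/6*, -5:+1/2
[6] X move#9: -1:-1/5*, -5:-1/1
[5] O move#10: -1:+1/4*, -5:+1/0
[4] X move#11: -1:-1/3*
[3] O move#12: -1:+1/2*
[2] X move#13: -1:-1/1*
[1] O move#14: -1:+1/0*
[0] end (terminal -1, X#15); searched 14 to 14
pass branch (O moves first from the same position):
  | [14] O move#1: -1:-1/13*, -5:-1/9
  | [13] X move#2: -1:+1/12*, -5:+1/8
  | [12] O move#3: -1:-1/11*, -5:-1/7
  | [11] X move#4: -1:+1/10*, -5:+1/6
  | [10] O move#5: -1:-1/9*, -5:-1/5
  | [9] X move#6: -1:+1/8*, -5:+1/4
  | [8] O move#7: -1:-1/7*, -5:-1/3
  | [7] X move#8: -1:+1/6*, -5:+1/2
  | [6] O move#9: -1:-1/5*, -5:-1/1
  | [5] X move#10: -1:+1/4*, -5:+1/0
  | [4] O move#11: -1:-1/3*
  | [3] X move#12: -1:+1/2*
  | [2] O move#13: -1:-1/1*
  | [1] X move#14: -1:+1/0*
  | [0] end (terminal -1, O#15); searched 14 to 14
X moving scores -1; X passing scores +1

zugzwang(14, X) = True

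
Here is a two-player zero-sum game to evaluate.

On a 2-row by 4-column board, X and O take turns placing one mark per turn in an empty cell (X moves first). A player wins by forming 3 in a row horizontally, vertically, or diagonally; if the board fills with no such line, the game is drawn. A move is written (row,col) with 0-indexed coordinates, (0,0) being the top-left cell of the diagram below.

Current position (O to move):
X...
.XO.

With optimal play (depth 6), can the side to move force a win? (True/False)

O winning at [X.../.XO.]: False

p1 O@[X.../.XO.]: (0,1)[XO../.XO.]+0* (0,2)[X.O./.XO.]+0 (0,3)[X..O/.XO.]+0 (1,0)[X.../OXO.]+0 (1,3)[X.../.XOO]+0
p2 X@[XO../.XO.]: (0,2)[XOX./.XO.]+0* (0,3)[XO.X/.XO.]+0 (1,0)[XO../XXO.]+0 (1,3)[XO../.XOX]+0
p3 O@[XOX./.XO.]: (0,3)[XOXO/.XO.]+0* (1,0)[XOX./OXO.]+0 (1,3)[XOX./.XOO]+0
p4 X@[XOXO/.XO.]: (1,0)[XOXO/XXO.]+0* (1,3)[XOXO/.XOX]+0
p5 O@[XOXO/XXO.]: (1,3)[XOXO/XXOO]+0*
p6 X@[XOXO/XXOO] terminal +0; root [X.../.XO.] d6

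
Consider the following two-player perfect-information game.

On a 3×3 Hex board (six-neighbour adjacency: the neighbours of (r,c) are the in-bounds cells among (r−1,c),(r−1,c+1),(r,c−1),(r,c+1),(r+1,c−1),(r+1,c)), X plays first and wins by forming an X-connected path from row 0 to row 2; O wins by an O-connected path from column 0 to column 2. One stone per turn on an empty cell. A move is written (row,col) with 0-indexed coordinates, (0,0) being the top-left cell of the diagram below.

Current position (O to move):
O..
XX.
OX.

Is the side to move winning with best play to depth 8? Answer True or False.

ply 1, O at O../XX./OX. | (0,1)=-1→OO./XX./OX.*; (0,2)=-1→O.O/XX./OX.; (1,2)=-1→O../XXO/OX.; (2,2)=-1→O../XX./OXO
ply 2, X at OO./XX./OX. | (0,2)=+1→OOX/XX./OX.*; (1,2)=-1→OO./XXX/OX.; (2,2)=-1→OO./XX./OXX
ply 3: OOX/XX./OX. is terminal -1 (O); from O../XX./OX. depth 8

O winning at [O../XX./OX.]: False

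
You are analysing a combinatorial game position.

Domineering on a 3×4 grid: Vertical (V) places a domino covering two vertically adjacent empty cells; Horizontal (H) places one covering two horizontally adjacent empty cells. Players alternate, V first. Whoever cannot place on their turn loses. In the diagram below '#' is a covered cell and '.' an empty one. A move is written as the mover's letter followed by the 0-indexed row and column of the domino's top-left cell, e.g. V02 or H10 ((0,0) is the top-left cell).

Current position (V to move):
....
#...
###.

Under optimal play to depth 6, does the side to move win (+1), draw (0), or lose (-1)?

[..../#.../###.] V move#1: V01:-1/.#../##../###., V02:+1/..#./#.#./###.*, V03:-1/...#/#..#/###., V13:-1/..../#..#/####
[..#./#.#./###.] H move#2: H00:-1/###./#.#./###.*
[###./#.#./###.] V move#3: V03:+1/####/#.##/###.*, V13:+1/###./#.##/####
[####/#.##/###.] end (terminal -1, H#4); searched ..../#.../###. to 6

value(..../#.../###., V) = +1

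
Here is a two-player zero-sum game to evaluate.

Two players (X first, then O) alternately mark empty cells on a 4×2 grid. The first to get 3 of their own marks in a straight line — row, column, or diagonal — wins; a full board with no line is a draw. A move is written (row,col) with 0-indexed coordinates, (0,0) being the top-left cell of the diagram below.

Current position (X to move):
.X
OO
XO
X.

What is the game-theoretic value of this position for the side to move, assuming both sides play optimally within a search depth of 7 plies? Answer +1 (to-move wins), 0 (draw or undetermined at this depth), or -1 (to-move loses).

value(.X/OO/XO/X., X) = 0

[.X/OO/XO/X.] X move#1: (0,0):-1/XX/OO/XO/X., (3,1):+0/.X/OO/XO/XX*
[.X/OO/XO/XX] O move#2: (0,0):+0/OX/OO/XO/XX*
[OX/OO/XO/XX] end (terminal +0, X#3); searched .X/OO/XO/X. to 7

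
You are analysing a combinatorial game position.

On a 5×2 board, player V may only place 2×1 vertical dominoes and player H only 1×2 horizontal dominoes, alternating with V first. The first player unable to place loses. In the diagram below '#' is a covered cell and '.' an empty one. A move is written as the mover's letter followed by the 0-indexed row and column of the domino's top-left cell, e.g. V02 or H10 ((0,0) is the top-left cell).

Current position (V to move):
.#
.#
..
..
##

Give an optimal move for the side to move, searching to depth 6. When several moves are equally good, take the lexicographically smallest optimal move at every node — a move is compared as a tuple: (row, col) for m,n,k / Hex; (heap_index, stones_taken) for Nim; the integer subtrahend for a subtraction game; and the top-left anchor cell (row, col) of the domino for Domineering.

ply 1, V at .#/.#/../../## | V00=-1→##/##/../../##; V10=-1→.#/##/#./../##; V20=+1→.#/.#/#./#./##*; V21=+1→.#/.#/.#/.#/##
ply 2: .#/.#/#./#./## is terminal -1 (H); from .#/.#/../../## depth 6

V's best at [.#/.#/../../##]: V20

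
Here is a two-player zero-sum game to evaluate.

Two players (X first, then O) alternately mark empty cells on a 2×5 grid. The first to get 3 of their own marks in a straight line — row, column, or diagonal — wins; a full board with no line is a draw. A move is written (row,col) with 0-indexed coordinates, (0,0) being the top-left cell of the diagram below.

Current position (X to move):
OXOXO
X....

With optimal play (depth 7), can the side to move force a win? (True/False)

[OXOXO/X....] X move#1: (1,1):+0/OXOXO/XX...*, (1,2):+0/OXOXO/X.X.., (1,3):+0/OXOXO/X..X., (1,4):+0/OXOXO/X...X
[OXOXO/XX...] O move#2: (1,2):+0/OXOXO/XXO..*, (1,3):-1/OXOXO/XX.O., (1,4):-1/OXOXO/XX..O
[OXOXO/XXO..] X move#3: (1,3):+0/OXOXO/XXOX.*, (1,4):+0/OXOXO/XXO.X
[OXOXO/XXOX.] O move#4: (1,4):+0/OXOXO/XXOXO*
[OXOXO/XXOXO] end (terminal +0, X#5); searched OXOXO/X.... to 7

X winning at [OXOXO/X....]: False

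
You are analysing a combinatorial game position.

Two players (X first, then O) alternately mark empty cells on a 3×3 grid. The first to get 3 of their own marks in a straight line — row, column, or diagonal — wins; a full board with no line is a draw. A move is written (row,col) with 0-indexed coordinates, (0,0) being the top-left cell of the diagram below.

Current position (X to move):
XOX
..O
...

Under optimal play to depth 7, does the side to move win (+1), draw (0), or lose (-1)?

[XOX/..O/...] X move#1: (1,0):+0/XOX/X.O/..., (1,1):+1/XOX/.XO/...*, (2,0):+1/XOX/..O/X.., (2,1):+0/XOX/..O/.X., (2,2):-1/XOX/..O/..X
[XOX/.XO/...] O move#2: (1,0):-1/XOX/OXO/...*, (2,0):-1/XOX/.XO/O.., (2,1):-1/XOX/.XO/.O., (2,2):-1/XOX/.XO/..O
[XOX/OXO/...] X move#3: (2,0):+1/XOX/OXO/X..*, (2,1):+1/XOX/OXO/.X., (2,2):+1/XOX/OXO/..X
[XOX/OXO/X..] end (terminal -1, O#4); searched XOX/..O/... to 7

value(XOX/..O/..., X) = +1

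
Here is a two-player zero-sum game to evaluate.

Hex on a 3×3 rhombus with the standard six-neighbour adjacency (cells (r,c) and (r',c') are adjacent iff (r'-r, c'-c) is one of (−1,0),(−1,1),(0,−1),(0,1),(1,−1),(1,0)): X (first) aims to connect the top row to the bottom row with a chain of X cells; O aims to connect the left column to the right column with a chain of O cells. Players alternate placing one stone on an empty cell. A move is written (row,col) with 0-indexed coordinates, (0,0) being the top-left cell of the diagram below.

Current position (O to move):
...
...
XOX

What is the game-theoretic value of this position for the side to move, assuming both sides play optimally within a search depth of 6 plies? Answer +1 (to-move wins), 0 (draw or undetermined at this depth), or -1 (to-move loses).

value(.../.../XOX, O) = -1

ply 1, O at .../.../XOX | (0,0)=-1→O../.../XOX*; (0,1)=-1→.O./.../XOX; (0,2)=-1→..O/.../XOX; (1,0)=-1→.../O../XOX; (1,1)=-1→.../.O./XOX; (1,2)=-1→.../..O/XOX
ply 2, X at O../.../XOX | (0,1)=+1→OX./.../XOX*; (0,2)=+1→O.X/.../XOX; (1,0)=+1→O../X../XOX; (1,1)=+1→O../.X./XOX; (1,2)=+1→O../..X/XOX
ply 3, O at OX./.../XOX | (0,2)=-1→OXO/.../XOX*; (1,0)=-1→OX./O../XOX; (1,1)=-1→OX./.O./XOX; (1,2)=-1→OX./..O/XOX
ply 4, X at OXO/.../XOX | (1,0)=+1→OXO/X../XOX*; (1,1)=+1→OXO/.X./XOX; (1,2)=+1→OXO/..X/XOX
ply 5: OXO/X../XOX is terminal -1 (O); from .../.../XOX depth 6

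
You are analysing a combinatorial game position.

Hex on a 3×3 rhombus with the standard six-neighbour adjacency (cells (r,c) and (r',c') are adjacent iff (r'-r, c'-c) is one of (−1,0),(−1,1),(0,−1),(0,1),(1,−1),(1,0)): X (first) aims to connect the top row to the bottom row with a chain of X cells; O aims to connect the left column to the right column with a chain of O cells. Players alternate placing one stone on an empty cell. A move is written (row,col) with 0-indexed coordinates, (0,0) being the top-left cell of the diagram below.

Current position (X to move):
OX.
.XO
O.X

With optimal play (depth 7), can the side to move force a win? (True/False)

X winning at [OX./.XO/O.X]: True

p1 X@[OX./.XO/O.X]: (0,2)[OXX/.XO/O.X]-1 (1,0)[OX./XXO/O.X]-1 (2,1)[OX./.XO/OXX]+1*
p2 O@[OX./.XO/OXX] terminal -1; root [OX./.XO/O.X] d7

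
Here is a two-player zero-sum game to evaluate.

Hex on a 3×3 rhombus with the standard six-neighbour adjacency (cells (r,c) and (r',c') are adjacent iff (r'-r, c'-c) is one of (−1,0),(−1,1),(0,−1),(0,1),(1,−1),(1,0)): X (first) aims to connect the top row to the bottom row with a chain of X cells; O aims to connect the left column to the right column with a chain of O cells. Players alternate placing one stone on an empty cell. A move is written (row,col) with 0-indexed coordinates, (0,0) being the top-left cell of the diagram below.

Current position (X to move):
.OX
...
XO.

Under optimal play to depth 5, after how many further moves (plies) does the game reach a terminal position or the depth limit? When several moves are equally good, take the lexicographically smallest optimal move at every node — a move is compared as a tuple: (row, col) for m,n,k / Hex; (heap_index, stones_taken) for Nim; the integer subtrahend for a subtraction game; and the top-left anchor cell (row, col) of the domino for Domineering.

PV length from [.OX/.../XO.]: 3 plies

[.OX/.../XO.] X move#1: (0,0):+1/XOX/.../XO.*, (1,0):+1/.OX/X../XO., (1,1):+1/.OX/.X./XO., (1,2):+1/.OX/..X/XO., (2,2):+1/.OX/.../XOX
[XOX/.../XO.] O move#2: (1,0):-1/XOX/O../XO.*, (1,1):-1/XOX/.O./XO., (1,2):-1/XOX/..O/XO., (2,2):-1/XOX/.../XOO
[XOX/O../XO.] X move#3: (1,1):+1/XOX/OX./XO.*, (1,2):+1/XOX/O.X/XO., (2,2):+1/XOX/O../XOX
[XOX/OX./XO.] end (terminal -1, O#4); searched .OX/.../XO. to 5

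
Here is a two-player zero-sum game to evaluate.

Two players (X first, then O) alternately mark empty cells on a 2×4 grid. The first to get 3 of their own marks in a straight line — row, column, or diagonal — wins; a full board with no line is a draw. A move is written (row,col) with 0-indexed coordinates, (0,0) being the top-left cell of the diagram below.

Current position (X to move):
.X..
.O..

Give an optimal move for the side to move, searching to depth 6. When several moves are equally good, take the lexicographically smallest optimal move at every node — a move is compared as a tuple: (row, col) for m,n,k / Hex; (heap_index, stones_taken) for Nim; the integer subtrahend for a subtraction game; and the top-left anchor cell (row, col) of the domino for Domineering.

p1 X@[.X../.O..]: (0,0)[XX../.O..]+0 (0,2)[.XX./.O..]+1* (0,3)[.X.X/.O..]+0 (1,0)[.X../XO..]+0 (1,2)[.X../.OX.]+0 (1,3)[.X../.O.X]+0
p2 O@[.XX./.O..]: (0,0)[OXX./.O..]-1* (0,3)[.XXO/.O..]-1 (1,0)[.XX./OO..]-1 (1,2)[.XX./.OO.]-1 (1,3)[.XX./.O.O]-1
p3 X@[OXX./.O..]: (0,3)[OXXX/.O..]+1* (1,0)[OXX./XO..]+0 (1,2)[OXX./.OX.]+0 (1,3)[OXX./.O.X]+0
p4 O@[OXXX/.O..] terminal -1; root [.X../.O..] d6

X's best at [.X../.O..]: (0,2)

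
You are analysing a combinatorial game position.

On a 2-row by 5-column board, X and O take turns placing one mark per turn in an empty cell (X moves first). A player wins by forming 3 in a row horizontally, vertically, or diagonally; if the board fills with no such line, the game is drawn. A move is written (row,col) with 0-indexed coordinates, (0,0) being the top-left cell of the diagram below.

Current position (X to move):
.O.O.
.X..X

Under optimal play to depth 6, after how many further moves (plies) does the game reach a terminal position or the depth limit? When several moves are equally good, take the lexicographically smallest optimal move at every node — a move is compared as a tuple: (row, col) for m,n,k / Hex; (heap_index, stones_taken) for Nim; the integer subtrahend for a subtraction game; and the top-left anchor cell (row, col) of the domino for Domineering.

PV length from [.O.O./.X..X]: 6 plies

ply 1, X at .O.O./.X..X | (0,0)=-1→XO.O./.X..X; (0,2)=+0→.OXO./.X..X*; (0,4)=-1→.O.OX/.X..X; (1,0)=-1→.O.O./XX..X; (1,2)=-1→.O.O./.XX.X; (1,3)=-1→.O.O./.X.XX
ply 2, O at .OXO./.X..X | (0,0)=-1→OOXO./.X..X; (0,4)=-1→.OXOO/.X..X; (1,0)=+0→.OXO./OX..X*; (1,2)=+0→.OXO./.XO.X; (1,3)=+0→.OXO./.X.OX
ply 3, X at .OXO./OX..X | (0,0)=+0→XOXO./OX..X*; (0,4)=+0→.OXOX/OX..X; (1,2)=+0→.OXO./OXX.X; (1,3)=+0→.OXO./OX.XX
ply 4, O at XOXO./OX..X | (0,4)=+0→XOXOO/OX..X*; (1,2)=+0→XOXO./OXO.X; (1,3)=+0→XOXO./OX.OX
ply 5, X at XOXOO/OX..X | (1,2)=+0→XOXOO/OXX.X*; (1,3)=+0→XOXOO/OX.XX
ply 6, O at XOXOO/OXX.X | (1,3)=+0→XOXOO/OXXOX*
ply 7: XOXOO/OXXOX is terminal +0 (X); from .O.O./.X..X depth 6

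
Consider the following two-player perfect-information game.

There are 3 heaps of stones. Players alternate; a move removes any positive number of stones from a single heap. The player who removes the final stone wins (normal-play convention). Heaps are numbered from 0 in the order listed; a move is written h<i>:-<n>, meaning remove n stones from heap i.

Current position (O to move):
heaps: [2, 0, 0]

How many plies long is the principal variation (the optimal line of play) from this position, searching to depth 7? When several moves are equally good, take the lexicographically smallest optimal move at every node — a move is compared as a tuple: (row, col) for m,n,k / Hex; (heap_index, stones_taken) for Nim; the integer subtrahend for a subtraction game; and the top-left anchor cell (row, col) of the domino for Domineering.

ply 1, O at (2,0,0) | h0:-1=-1→(1,0,0); h0:-2=+1→(0,0,0)*
ply 2: (0,0,0) is terminal -1 (X); from (2,0,0) depth 7

PV length from [(2,0,0)]: 1 ply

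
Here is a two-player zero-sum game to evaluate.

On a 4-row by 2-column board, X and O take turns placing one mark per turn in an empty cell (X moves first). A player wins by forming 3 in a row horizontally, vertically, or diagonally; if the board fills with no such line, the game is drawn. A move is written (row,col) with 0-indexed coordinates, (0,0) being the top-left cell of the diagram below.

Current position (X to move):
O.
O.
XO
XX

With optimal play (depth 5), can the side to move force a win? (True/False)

X winning at [O./O./XO/XX]: False

p1 X@[O./O./XO/XX]: (0,1)[OX/O./XO/XX]+0* (1,1)[O./OX/XO/XX]+0
p2 O@[OX/O./XO/XX]: (1,1)[OX/OO/XO/XX]+0*
p3 X@[OX/OO/XO/XX] terminal +0; root [O./O./XO/XX] d5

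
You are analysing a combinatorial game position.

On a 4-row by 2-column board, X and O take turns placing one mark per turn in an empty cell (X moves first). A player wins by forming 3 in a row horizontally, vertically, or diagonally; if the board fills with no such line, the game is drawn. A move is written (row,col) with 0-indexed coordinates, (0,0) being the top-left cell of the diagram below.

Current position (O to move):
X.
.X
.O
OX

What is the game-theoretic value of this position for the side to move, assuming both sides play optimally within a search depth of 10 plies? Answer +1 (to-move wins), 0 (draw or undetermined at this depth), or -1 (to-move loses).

p1 O@[X./.X/.O/OX]: (0,1)[XO/.X/.O/OX]+0* (1,0)[X./OX/.O/OX]+0 (2,0)[X./.X/OO/OX]+0
p2 X@[XO/.X/.O/OX]: (1,0)[XO/XX/.O/OX]+0* (2,0)[XO/.X/XO/OX]+0
p3 O@[XO/XX/.O/OX]: (2,0)[XO/XX/OO/OX]+0*
p4 X@[XO/XX/OO/OX] terminal +0; root [X./.X/.O/OX] d10

value(X./.X/.O/OX, O) = 0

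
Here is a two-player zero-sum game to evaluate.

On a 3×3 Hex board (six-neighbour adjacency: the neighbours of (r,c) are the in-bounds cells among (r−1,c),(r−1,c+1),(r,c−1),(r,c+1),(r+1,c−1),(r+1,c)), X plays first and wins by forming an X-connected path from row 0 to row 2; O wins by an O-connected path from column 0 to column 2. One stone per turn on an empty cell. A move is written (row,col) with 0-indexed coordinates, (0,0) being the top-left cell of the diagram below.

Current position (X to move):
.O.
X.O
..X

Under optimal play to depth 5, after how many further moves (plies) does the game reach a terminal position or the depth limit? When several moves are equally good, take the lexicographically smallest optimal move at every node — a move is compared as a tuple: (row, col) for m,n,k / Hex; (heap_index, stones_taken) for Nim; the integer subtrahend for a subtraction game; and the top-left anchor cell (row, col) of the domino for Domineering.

PV length from [.O./X.O/..X]: 5 plies

p1 X@[.O./X.O/..X]: (0,0)[XO./X.O/..X]-1 (0,2)[.OX/X.O/..X]-1 (1,1)[.O./XXO/..X]+1* (2,0)[.O./X.O/X.X]-1 (2,1)[.O./X.O/.XX]-1
p2 O@[.O./XXO/..X]: (0,0)[OO./XXO/..X]-1* (0,2)[.OO/XXO/..X]-1 (2,0)[.O./XXO/O.X]-1 (2,1)[.O./XXO/.OX]-1
p3 X@[OO./XXO/..X]: (0,2)[OOX/XXO/..X]+1* (2,0)[OO./XXO/X.X]-1 (2,1)[OO./XXO/.XX]-1
p4 O@[OOX/XXO/..X]: (2,0)[OOX/XXO/O.X]-1* (2,1)[OOX/XXO/.OX]-1
p5 X@[OOX/XXO/O.X]: (2,1)[OOX/XXO/OXX]+1*
p6 O@[OOX/XXO/OXX] terminal -1; root [.O./X.O/..X] d5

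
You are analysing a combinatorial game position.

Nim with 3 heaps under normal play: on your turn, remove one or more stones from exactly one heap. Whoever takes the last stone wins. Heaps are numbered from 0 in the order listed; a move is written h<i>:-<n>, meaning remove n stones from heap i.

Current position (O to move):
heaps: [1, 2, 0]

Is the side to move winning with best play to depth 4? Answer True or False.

[(1,2,0)] O move#1: h0:-1:-1/(0,2,0), h1:-1:+1/(1,1,0)*, h1:-2:-1/(1,0,0)
[(1,1,0)] X move#2: h0:-1:-1/(0,1,0)*, h1:-1:-1/(1,0,0)
[(0,1,0)] O move#3: h1:-1:+1/(0,0,0)*
[(0,0,0)] end (terminal -1, X#4); searched (1,2,0) to 4

O winning at [(1,2,0)]: True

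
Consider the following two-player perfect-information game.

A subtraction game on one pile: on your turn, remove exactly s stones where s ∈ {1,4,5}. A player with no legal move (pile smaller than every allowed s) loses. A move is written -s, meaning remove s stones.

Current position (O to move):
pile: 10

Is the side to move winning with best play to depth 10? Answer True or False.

O winning at [10]: False

[10] O move#1: -1:-1/9*, -4:-1/6, -5:-1/5
[9] X move#2: -1:+1/8*, -4:-1/5, -5:-1/4
[8] O move#3: -1:-1/7*, -4:-1/4, -5:-1/3
[7] X move#4: -1:-1/6, -4:-1/3, -5:+1/2*
[2] O move#5: -1:-1/1*
[1] X move#6: -1:+1/0*
[0] end (terminal -1, O#7); searched 10 to 10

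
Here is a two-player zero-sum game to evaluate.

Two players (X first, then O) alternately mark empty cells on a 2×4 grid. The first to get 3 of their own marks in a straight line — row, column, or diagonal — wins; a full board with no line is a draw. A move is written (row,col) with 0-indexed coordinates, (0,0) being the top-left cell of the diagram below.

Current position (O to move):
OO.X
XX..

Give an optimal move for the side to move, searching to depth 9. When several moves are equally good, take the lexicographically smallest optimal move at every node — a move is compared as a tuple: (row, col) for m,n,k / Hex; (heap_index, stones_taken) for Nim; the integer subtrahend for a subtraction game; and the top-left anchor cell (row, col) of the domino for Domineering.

[OO.X/XX..] O move#1: (0,2):+1/OOOX/XX..*, (1,2):+0/OO.X/XXO., (1,3):-1/OO.X/XX.O
[OOOX/XX..] end (terminal -1, X#2); searched OO.X/XX.. to 9

O's best at [OO.X/XX..]: (0,2)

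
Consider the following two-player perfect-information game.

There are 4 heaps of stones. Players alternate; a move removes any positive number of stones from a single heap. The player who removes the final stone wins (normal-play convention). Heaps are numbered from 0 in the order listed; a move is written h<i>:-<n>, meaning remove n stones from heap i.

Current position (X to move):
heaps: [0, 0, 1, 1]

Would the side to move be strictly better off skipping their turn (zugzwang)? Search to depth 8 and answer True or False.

zugzwang((0,0,1,1), X) = True

[(0,0,1,1)] X move#1: h2:-1:-1/(0,0,0,1)*, h3:-1:-1/(0,0,1,0)
[(0,0,0,1)] O move#2: h3:-1:+1/(0,0,0,0)*
[(0,0,0,0)] end (terminal -1, X#3); searched (0,0,1,1) to 8
pass branch (O moves first from the same position):
  | [(0,0,1,1)] O move#1: h2:-1:-1/(0,0,0,1)*, h3:-1:-1/(0,0,1,0)
  | [(0,0,0,1)] X move#2: h3:-1:+1/(0,0,0,0)*
  | [(0,0,0,0)] end (terminal -1, O#3); searched (0,0,1,1) to 8
X moving scores -1; X passing scores +1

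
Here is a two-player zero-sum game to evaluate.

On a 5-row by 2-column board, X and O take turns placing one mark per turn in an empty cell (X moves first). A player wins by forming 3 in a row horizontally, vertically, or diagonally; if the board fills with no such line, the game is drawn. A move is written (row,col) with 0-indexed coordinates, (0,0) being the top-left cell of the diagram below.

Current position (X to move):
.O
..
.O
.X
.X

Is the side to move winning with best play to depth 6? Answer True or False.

p1 X@[.O/../.O/.X/.X]: (0,0)[XO/../.O/.X/.X]-1 (1,0)[.O/X./.O/.X/.X]-1 (1,1)[.O/.X/.O/.X/.X]+0* (2,0)[.O/../XO/.X/.X]-1 (3,0)[.O/../.O/XX/.X]-1 (4,0)[.O/../.O/.X/XX]-1
p2 O@[.O/.X/.O/.X/.X]: (0,0)[OO/.X/.O/.X/.X]+0* (1,0)[.O/OX/.O/.X/.X]+0 (2,0)[.O/.X/OO/.X/.X]+0 (3,0)[.O/.X/.O/OX/.X]+0 (4,0)[.O/.X/.O/.X/OX]+0
p3 X@[OO/.X/.O/.X/.X]: (1,0)[OO/XX/.O/.X/.X]+0* (2,0)[OO/.X/XO/.X/.X]+0 (3,0)[OO/.X/.O/XX/.X]+0 (4,0)[OO/.X/.O/.X/XX]+0
p4 O@[OO/XX/.O/.X/.X]: (2,0)[OO/XX/OO/.X/.X]+0* (3,0)[OO/XX/.O/OX/.X]+0 (4,0)[OO/XX/.O/.X/OX]+0
p5 X@[OO/XX/OO/.X/.X]: (3,0)[OO/XX/OO/XX/.X]+0* (4,0)[OO/XX/OO/.X/XX]+0
p6 O@[OO/XX/OO/XX/.X]: (4,0)[OO/XX/OO/XX/OX]+0*
p7 X@[OO/XX/OO/XX/OX] terminal +0; root [.O/../.O/.X/.X] d6

X winning at [.O/../.O/.X/.X]: False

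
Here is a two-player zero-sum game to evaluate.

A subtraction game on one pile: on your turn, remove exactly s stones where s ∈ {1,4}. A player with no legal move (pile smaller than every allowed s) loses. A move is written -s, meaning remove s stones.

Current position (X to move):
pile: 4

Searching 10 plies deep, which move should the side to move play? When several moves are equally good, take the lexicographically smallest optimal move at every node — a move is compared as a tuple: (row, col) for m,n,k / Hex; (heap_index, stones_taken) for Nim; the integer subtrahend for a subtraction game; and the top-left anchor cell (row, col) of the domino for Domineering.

X's best at [4]: -4

ply 1, X at 4 | -1=-1→3; -4=+1→0*
ply 2: 0 is terminal -1 (O); from 4 depth 10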